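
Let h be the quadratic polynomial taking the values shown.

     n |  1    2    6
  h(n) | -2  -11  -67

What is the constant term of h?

Write h(n) = an^2 + bn + c. Substituting each data point gives a linear system:
  a + b + c = -2
  4a + 2b + c = -11
  36a + 6b + c = -67
Solving the system yields a = -1, b = -6, c = 5.
So h(n) = -n^2 - 6n + 5.
The constant term is 5.

5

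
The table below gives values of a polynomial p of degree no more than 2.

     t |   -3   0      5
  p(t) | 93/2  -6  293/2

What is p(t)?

Using the Lagrange interpolation formula with nodes -3, 0, 5:
  L_0(t) = t(t - 5) / 24
  L_1(t) = (t + 3)(t - 5) / -15
  L_2(t) = (t + 3)t / 40
Then p(t) = 93/2·L_0(t) - 6·L_1(t) + 293/2·L_2(t).
Expanding and collecting terms gives p(t) = 6t^2 + (1/2)t - 6.
Check: p(-3) = 93/2. ✓

p(t) = 6t^2 + (1/2)t - 6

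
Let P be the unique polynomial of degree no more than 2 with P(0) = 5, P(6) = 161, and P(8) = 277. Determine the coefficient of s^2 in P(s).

Write P(s) = as^2 + bs + c. Substituting each data point gives a linear system:
  c = 5
  36a + 6b + c = 161
  64a + 8b + c = 277
Solving the system yields a = 4, b = 2, c = 5.
So P(s) = 4s^2 + 2s + 5.
The leading coefficient is 4.

4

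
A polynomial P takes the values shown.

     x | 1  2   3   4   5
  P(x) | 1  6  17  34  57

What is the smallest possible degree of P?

2

Forward differences of the values at x = 1, 2, 3, 4, 5:
  P  : 1  6  17  34  57
  Δ  : 5  11  17  23
  Δ^2: 6  6  6
  Δ^3: 0  0
  Δ^4: 0
The second differences are constant (6) and nonzero, while all higher differences vanish, so the minimal degree is 2.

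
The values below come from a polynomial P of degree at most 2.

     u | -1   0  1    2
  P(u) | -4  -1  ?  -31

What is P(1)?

-10

The 3 known points determine the degree-2 polynomial uniquely.
Write P(u) = au^2 + bu + c. Substituting each data point gives a linear system:
  a - b + c = -4
  c = -1
  4a + 2b + c = -31
Solving the system yields a = -6, b = -3, c = -1.
So P(u) = -6u² - 3u - 1.
Then P(1) = -10.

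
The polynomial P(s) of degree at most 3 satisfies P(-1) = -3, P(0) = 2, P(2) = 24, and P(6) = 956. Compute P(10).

4672

Write P(s) = as^3 + bs^2 + cs + d. Substituting each data point gives a linear system:
  -a + b - c + d = -3
  d = 2
  8a + 4b + 2c + d = 24
  216a + 36b + 6c + d = 956
Solving the system yields a = 5, b = -3, c = -3, d = 2.
So P(s) = 5s³ - 3s² - 3s + 2.
Then P(10) = 4672.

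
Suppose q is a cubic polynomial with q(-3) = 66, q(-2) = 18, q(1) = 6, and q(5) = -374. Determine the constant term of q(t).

6

Write q(t) = at^3 + bt^2 + ct + d. Substituting each data point gives a linear system:
  -27a + 9b - 3c + d = 66
  -8a + 4b - 2c + d = 18
  a + b + c + d = 6
  125a + 25b + 5c + d = -374
Solving the system yields a = -3, b = -1, c = 4, d = 6.
So q(t) = -3t^3 - t^2 + 4t + 6.
The constant term is 6.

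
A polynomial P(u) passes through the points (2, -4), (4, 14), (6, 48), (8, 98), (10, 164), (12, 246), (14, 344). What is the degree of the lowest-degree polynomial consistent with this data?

2

Forward differences of the values at u = 2, 4, 6, 8, 10, 12, 14:
  P  : -4  14  48  98  164  246  344
  Δ  : 18  34  50  66  82  98
  Δ^2: 16  16  16  16  16
  Δ^3: 0  0  0  0
  Δ^4: 0  0  0
  Δ^5: 0  0
  Δ^6: 0
The second differences are constant (16) and nonzero, while all higher differences vanish, so the minimal degree is 2.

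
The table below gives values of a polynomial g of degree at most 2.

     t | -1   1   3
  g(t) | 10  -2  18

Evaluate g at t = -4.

88

Using the Lagrange interpolation formula with nodes -1, 1, 3:
  L_0(t) = (t - 1)(t - 3) / 8
  L_1(t) = (t + 1)(t - 3) / -4
  L_2(t) = (t + 1)(t - 1) / 8
Then g(t) = 10·L_0(t) - 2·L_1(t) + 18·L_2(t).
Expanding and collecting terms gives g(t) = 4t^2 - 6t.
Evaluating at t = -4: g(-4) = 88.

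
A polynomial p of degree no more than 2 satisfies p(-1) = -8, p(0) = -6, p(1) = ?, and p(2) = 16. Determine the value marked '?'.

2

The 3 known points determine the degree-2 polynomial uniquely.
Write p(s) = as^2 + bs + c. Substituting each data point gives a linear system:
  a - b + c = -8
  c = -6
  4a + 2b + c = 16
Solving the system yields a = 3, b = 5, c = -6.
So p(s) = 3s^2 + 5s - 6.
Then p(1) = 2.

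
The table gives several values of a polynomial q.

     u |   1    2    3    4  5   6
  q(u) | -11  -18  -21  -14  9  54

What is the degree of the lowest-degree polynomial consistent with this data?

Forward differences of the values at u = 1, 2, 3, 4, 5, 6:
  q  : -11  -18  -21  -14  9  54
  Δ  : -7  -3  7  23  45
  Δ^2: 4  10  16  22
  Δ^3: 6  6  6
  Δ^4: 0  0
  Δ^5: 0
The third differences are constant (6) and nonzero, while all higher differences vanish, so the minimal degree is 3.

3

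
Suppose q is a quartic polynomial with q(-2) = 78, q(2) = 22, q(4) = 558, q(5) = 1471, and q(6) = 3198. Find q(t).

Write q(t) = at^4 + bt^3 + ct^2 + dt + e. Substituting each data point gives a linear system:
  16a - 8b + 4c - 2d + e = 78
  16a + 8b + 4c + 2d + e = 22
  256a + 64b + 16c + 4d + e = 558
  625a + 125b + 25c + 5d + e = 1471
  1296a + 216b + 36c + 6d + e = 3198
Solving the system yields a = 3, b = -3, c = -1, d = -2, e = 6.
So q(t) = 3t⁴ - 3t³ - t² - 2t + 6.
Check: q(4) = 558. ✓

q(t) = 3t^4 - 3t^3 - t^2 - 2t + 6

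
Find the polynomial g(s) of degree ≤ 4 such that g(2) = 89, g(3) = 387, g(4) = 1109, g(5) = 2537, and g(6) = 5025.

g(s) = 3s^4 + 5s^3 + 2s^2 - 2s - 3

Write g(s) = as^4 + bs^3 + cs^2 + ds + e. Substituting each data point gives a linear system:
  16a + 8b + 4c + 2d + e = 89
  81a + 27b + 9c + 3d + e = 387
  256a + 64b + 16c + 4d + e = 1109
  625a + 125b + 25c + 5d + e = 2537
  1296a + 216b + 36c + 6d + e = 5025
Solving the system yields a = 3, b = 5, c = 2, d = -2, e = -3.
So g(s) = 3s⁴ + 5s³ + 2s² - 2s - 3.
Check: g(4) = 1109. ✓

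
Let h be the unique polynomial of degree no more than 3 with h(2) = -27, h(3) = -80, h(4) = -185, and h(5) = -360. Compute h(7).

Forward differences of the values at x = 2, 3, 4, 5:
  h  : -27  -80  -185  -360
  Δ  : -53  -105  -175
  Δ^2: -52  -70
  Δ^3: -18
The third differences are constant, confirming degree 3.
Interpolating (Newton forward form) and evaluating at x = 7 gives h(7) = -992.

-992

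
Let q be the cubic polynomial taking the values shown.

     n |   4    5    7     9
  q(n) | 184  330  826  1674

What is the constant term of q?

0

Write q(n) = an^3 + bn^2 + cn + d. Substituting each data point gives a linear system:
  64a + 16b + 4c + d = 184
  125a + 25b + 5c + d = 330
  343a + 49b + 7c + d = 826
  729a + 81b + 9c + d = 1674
Solving the system yields a = 2, b = 2, c = 6, d = 0.
So q(n) = 2n^3 + 2n^2 + 6n.
The constant term is 0.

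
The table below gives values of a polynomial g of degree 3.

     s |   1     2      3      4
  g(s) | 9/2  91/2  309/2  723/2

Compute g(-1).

13/2

Forward differences of the values at s = 1, 2, 3, 4:
  g  : 9/2  91/2  309/2  723/2
  Δ  : 41  109  207
  Δ^2: 68  98
  Δ^3: 30
The third differences are constant, confirming degree 3.
Interpolating (Newton forward form) and evaluating at s = -1 gives g(-1) = 13/2.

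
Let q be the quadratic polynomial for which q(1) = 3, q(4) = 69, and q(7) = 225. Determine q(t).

q(t) = 5t^2 - 3t + 1

Using the Lagrange interpolation formula with nodes 1, 4, 7:
  L_0(t) = (t - 4)(t - 7) / 18
  L_1(t) = (t - 1)(t - 7) / -9
  L_2(t) = (t - 1)(t - 4) / 18
Then q(t) = 3·L_0(t) + 69·L_1(t) + 225·L_2(t).
Expanding and collecting terms gives q(t) = 5t^2 - 3t + 1.
Check: q(4) = 69. ✓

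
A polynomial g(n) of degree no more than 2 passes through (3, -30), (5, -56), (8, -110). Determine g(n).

Write g(n) = an^2 + bn + c. Substituting each data point gives a linear system:
  9a + 3b + c = -30
  25a + 5b + c = -56
  64a + 8b + c = -110
Solving the system yields a = -1, b = -5, c = -6.
So g(n) = -n^2 - 5n - 6.
Check: g(3) = -30. ✓

g(n) = -n^2 - 5n - 6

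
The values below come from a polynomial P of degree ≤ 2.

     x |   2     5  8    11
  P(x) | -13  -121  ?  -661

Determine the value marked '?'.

The 3 known points determine the degree-2 polynomial uniquely.
Write P(x) = ax^2 + bx + c. Substituting each data point gives a linear system:
  4a + 2b + c = -13
  25a + 5b + c = -121
  121a + 11b + c = -661
Solving the system yields a = -6, b = 6, c = -1.
So P(x) = -6x^2 + 6x - 1.
Then P(8) = -337.

-337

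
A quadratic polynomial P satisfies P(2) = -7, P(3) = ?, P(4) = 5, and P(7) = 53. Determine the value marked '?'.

The 3 known points determine the degree-2 polynomial uniquely.
Write P(u) = au^2 + bu + c. Substituting each data point gives a linear system:
  4a + 2b + c = -7
  16a + 4b + c = 5
  49a + 7b + c = 53
Solving the system yields a = 2, b = -6, c = -3.
So P(u) = 2u^2 - 6u - 3.
Then P(3) = -3.

-3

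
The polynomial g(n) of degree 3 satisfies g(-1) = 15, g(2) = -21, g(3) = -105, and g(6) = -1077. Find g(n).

g(n) = -6n^3 + 6n^2 + 3

Write g(n) = an^3 + bn^2 + cn + d. Substituting each data point gives a linear system:
  -a + b - c + d = 15
  8a + 4b + 2c + d = -21
  27a + 9b + 3c + d = -105
  216a + 36b + 6c + d = -1077
Solving the system yields a = -6, b = 6, c = 0, d = 3.
So g(n) = -6n^3 + 6n^2 + 3.
Check: g(6) = -1077. ✓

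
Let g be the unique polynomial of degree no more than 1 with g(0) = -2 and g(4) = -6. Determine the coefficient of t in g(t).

-1

Write g(t) = at + b. Substituting each data point gives a linear system:
  b = -2
  4a + b = -6
Solving the system yields a = -1, b = -2.
So g(t) = -t - 2.
The leading coefficient is -1.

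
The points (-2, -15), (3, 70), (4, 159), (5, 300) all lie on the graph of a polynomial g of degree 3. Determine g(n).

g(n) = 2n^3 + 2n^2 + n - 5

Using the Lagrange interpolation formula with nodes -2, 3, 4, 5:
  L_0(n) = (n - 3)(n - 4)(n - 5) / -210
  L_1(n) = (n + 2)(n - 4)(n - 5) / 10
  L_2(n) = (n + 2)(n - 3)(n - 5) / -6
  L_3(n) = (n + 2)(n - 3)(n - 4) / 14
Then g(n) = -15·L_0(n) + 70·L_1(n) + 159·L_2(n) + 300·L_3(n).
Expanding and collecting terms gives g(n) = 2n³ + 2n² + n - 5.
Check: g(5) = 300. ✓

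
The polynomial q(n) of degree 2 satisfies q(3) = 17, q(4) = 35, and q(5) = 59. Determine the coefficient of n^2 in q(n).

3

Write q(n) = an^2 + bn + c. Substituting each data point gives a linear system:
  9a + 3b + c = 17
  16a + 4b + c = 35
  25a + 5b + c = 59
Solving the system yields a = 3, b = -3, c = -1.
So q(n) = 3n^2 - 3n - 1.
The leading coefficient is 3.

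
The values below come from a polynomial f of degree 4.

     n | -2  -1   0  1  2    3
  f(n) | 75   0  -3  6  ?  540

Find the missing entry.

The 5 known points determine the degree-4 polynomial uniquely.
Write f(n) = an^4 + bn^3 + cn^2 + dn + e. Substituting each data point gives a linear system:
  16a - 8b + 4c - 2d + e = 75
  a - b + c - d + e = 0
  e = -3
  a + b + c + d + e = 6
  81a + 27b + 9c + 3d + e = 540
Solving the system yields a = 6, b = 2, c = 0, d = 1, e = -3.
So f(n) = 6n^4 + 2n^3 + n - 3.
Then f(2) = 111.

111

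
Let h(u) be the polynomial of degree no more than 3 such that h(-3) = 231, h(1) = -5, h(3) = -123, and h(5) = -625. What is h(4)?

-308

Write h(u) = au^3 + bu^2 + cu + d. Substituting each data point gives a linear system:
  -27a + 9b - 3c + d = 231
  a + b + c + d = -5
  27a + 9b + 3c + d = -123
  125a + 25b + 5c + d = -625
Solving the system yields a = -6, b = 6, c = -5, d = 0.
So h(u) = -6u³ + 6u² - 5u.
Then h(4) = -308.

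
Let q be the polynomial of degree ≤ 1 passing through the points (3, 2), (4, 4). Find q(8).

Using the Lagrange interpolation formula with nodes 3, 4:
  L_0(x) = (x - 4) / -1
  L_1(x) = (x - 3) / 1
Then q(x) = 2·L_0(x) + 4·L_1(x).
Expanding and collecting terms gives q(x) = 2x - 4.
Evaluating at x = 8: q(8) = 12.

12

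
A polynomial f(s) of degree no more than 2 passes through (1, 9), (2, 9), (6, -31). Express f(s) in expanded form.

Write f(s) = as^2 + bs + c. Substituting each data point gives a linear system:
  a + b + c = 9
  4a + 2b + c = 9
  36a + 6b + c = -31
Solving the system yields a = -2, b = 6, c = 5.
So f(s) = -2s² + 6s + 5.
Check: f(1) = 9. ✓

f(s) = -2s^2 + 6s + 5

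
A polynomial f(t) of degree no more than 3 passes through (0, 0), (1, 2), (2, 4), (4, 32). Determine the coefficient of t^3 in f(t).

Write f(t) = at^3 + bt^2 + ct + d. Substituting each data point gives a linear system:
  d = 0
  a + b + c + d = 2
  8a + 4b + 2c + d = 4
  64a + 16b + 4c + d = 32
Solving the system yields a = 1, b = -3, c = 4, d = 0.
So f(t) = t³ - 3t² + 4t.
The leading coefficient is 1.

1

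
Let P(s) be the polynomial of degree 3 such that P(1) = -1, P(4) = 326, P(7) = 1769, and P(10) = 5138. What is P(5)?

643

Write P(s) = as^3 + bs^2 + cs + d. Substituting each data point gives a linear system:
  a + b + c + d = -1
  64a + 16b + 4c + d = 326
  343a + 49b + 7c + d = 1769
  1000a + 100b + 10c + d = 5138
Solving the system yields a = 5, b = 2, c = -6, d = -2.
So P(s) = 5s³ + 2s² - 6s - 2.
Then P(5) = 643.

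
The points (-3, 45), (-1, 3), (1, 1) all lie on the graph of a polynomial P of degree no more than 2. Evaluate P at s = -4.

Forward differences of the values at s = -3, -1, 1:
  P  : 45  3  1
  Δ  : -42  -2
  Δ^2: 40
The second differences are constant, confirming degree 2.
Interpolating (Newton forward form) and evaluating at s = -4 gives P(-4) = 81.

81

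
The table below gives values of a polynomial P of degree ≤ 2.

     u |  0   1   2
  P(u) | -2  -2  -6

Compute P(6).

-62

Forward differences of the values at u = 0, 1, 2:
  P  : -2  -2  -6
  Δ  : 0  -4
  Δ^2: -4
The second differences are constant, confirming degree 2.
Interpolating (Newton forward form) and evaluating at u = 6 gives P(6) = -62.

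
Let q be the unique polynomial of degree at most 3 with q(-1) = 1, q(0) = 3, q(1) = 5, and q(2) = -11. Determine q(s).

Write q(s) = as^3 + bs^2 + cs + d. Substituting each data point gives a linear system:
  -a + b - c + d = 1
  d = 3
  a + b + c + d = 5
  8a + 4b + 2c + d = -11
Solving the system yields a = -3, b = 0, c = 5, d = 3.
So q(s) = -3s^3 + 5s + 3.
Check: q(2) = -11. ✓

q(s) = -3s^3 + 5s + 3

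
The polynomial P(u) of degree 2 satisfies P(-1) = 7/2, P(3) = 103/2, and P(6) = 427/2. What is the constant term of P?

Write P(u) = au^2 + bu + c. Substituting each data point gives a linear system:
  a - b + c = 7/2
  9a + 3b + c = 103/2
  36a + 6b + c = 427/2
Solving the system yields a = 6, b = 0, c = -5/2.
So P(u) = 6u^2 - 5/2.
The constant term is -5/2.

-5/2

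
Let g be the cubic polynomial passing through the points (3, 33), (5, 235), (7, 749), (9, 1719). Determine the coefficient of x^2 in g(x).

Write g(x) = ax^3 + bx^2 + cx + d. Substituting each data point gives a linear system:
  27a + 9b + 3c + d = 33
  125a + 25b + 5c + d = 235
  343a + 49b + 7c + d = 749
  729a + 81b + 9c + d = 1719
Solving the system yields a = 3, b = -6, c = 2, d = 0.
So g(x) = 3x^3 - 6x^2 + 2x.
The coefficient of x^2 is -6.

-6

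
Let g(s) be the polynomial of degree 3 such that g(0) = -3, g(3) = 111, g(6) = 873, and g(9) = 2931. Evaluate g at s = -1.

-9

Using the Lagrange interpolation formula with nodes 0, 3, 6, 9:
  L_0(s) = (s - 3)(s - 6)(s - 9) / -162
  L_1(s) = s(s - 6)(s - 9) / 54
  L_2(s) = s(s - 3)(s - 9) / -54
  L_3(s) = s(s - 3)(s - 6) / 162
Then g(s) = -3·L_0(s) + 111·L_1(s) + 873·L_2(s) + 2931·L_3(s).
Expanding and collecting terms gives g(s) = 4s³ + 2s - 3.
Evaluating at s = -1: g(-1) = -9.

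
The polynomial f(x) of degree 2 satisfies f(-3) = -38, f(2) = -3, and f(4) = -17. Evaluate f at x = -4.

-57

Write f(x) = ax^2 + bx + c. Substituting each data point gives a linear system:
  9a - 3b + c = -38
  4a + 2b + c = -3
  16a + 4b + c = -17
Solving the system yields a = -2, b = 5, c = -5.
So f(x) = -2x^2 + 5x - 5.
Then f(-4) = -57.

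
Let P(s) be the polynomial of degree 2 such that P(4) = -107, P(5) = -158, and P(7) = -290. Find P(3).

Write P(s) = as^2 + bs + c. Substituting each data point gives a linear system:
  16a + 4b + c = -107
  25a + 5b + c = -158
  49a + 7b + c = -290
Solving the system yields a = -5, b = -6, c = -3.
So P(s) = -5s^2 - 6s - 3.
Then P(3) = -66.

-66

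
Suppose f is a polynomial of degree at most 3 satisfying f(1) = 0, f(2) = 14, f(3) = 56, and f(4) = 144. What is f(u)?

f(u) = 3u^3 - 4u^2 + 5u - 4

Write f(u) = au^3 + bu^2 + cu + d. Substituting each data point gives a linear system:
  a + b + c + d = 0
  8a + 4b + 2c + d = 14
  27a + 9b + 3c + d = 56
  64a + 16b + 4c + d = 144
Solving the system yields a = 3, b = -4, c = 5, d = -4.
So f(u) = 3u³ - 4u² + 5u - 4.
Check: f(2) = 14. ✓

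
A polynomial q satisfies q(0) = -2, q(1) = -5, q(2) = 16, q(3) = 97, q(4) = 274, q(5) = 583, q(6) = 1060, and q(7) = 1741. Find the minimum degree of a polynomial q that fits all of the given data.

Forward differences of the values at s = 0, 1, 2, 3, 4, 5, 6, 7:
  q  : -2  -5  16  97  274  583  1060  1741
  Δ  : -3  21  81  177  309  477  681
  Δ^2: 24  60  96  132  168  204
  Δ^3: 36  36  36  36  36
  Δ^4: 0  0  0  0
  Δ^5: 0  0  0
  Δ^6: 0  0
  Δ^7: 0
The third differences are constant (36) and nonzero, while all higher differences vanish, so the minimal degree is 3.

3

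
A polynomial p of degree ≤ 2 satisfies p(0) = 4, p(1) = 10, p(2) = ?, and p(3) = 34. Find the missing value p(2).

20

On equispaced nodes a degree-2 polynomial has vanishing third forward difference, so
  - p(0) + 3·p(1) - 3·p(2) + p(3) = 0.
Substituting the known values and solving for p(2):
  -3·p(2) = -60
  p(2) = 20.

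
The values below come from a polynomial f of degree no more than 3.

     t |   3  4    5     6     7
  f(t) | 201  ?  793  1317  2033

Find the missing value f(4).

431

On equispaced nodes a degree-3 polynomial has vanishing fourth forward difference, so
  f(3) - 4·f(4) + 6·f(5) - 4·f(6) + f(7) = 0.
Substituting the known values and solving for f(4):
  -4·f(4) = -1724
  f(4) = 431.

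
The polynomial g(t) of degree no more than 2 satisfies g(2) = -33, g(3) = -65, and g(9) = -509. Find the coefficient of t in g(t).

Write g(t) = at^2 + bt + c. Substituting each data point gives a linear system:
  4a + 2b + c = -33
  9a + 3b + c = -65
  81a + 9b + c = -509
Solving the system yields a = -6, b = -2, c = -5.
So g(t) = -6t^2 - 2t - 5.
The coefficient of t is -2.

-2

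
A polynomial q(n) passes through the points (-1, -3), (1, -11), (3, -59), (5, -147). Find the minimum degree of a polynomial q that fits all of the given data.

Forward differences of the values at n = -1, 1, 3, 5:
  q  : -3  -11  -59  -147
  Δ  : -8  -48  -88
  Δ^2: -40  -40
  Δ^3: 0
The second differences are constant (-40) and nonzero, while all higher differences vanish, so the minimal degree is 2.

2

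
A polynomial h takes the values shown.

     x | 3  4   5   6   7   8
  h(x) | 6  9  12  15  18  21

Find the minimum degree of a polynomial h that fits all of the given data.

1

Forward differences of the values at x = 3, 4, 5, 6, 7, 8:
  h  : 6  9  12  15  18  21
  Δ  : 3  3  3  3  3
  Δ^2: 0  0  0  0
  Δ^3: 0  0  0
  Δ^4: 0  0
  Δ^5: 0
The first differences are constant (3) and nonzero, while all higher differences vanish, so the minimal degree is 1.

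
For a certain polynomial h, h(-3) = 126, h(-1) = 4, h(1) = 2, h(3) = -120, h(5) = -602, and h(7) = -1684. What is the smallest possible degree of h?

Forward differences of the values at s = -3, -1, 1, 3, 5, 7:
  h  : 126  4  2  -120  -602  -1684
  Δ  : -122  -2  -122  -482  -1082
  Δ^2: 120  -120  -360  -600
  Δ^3: -240  -240  -240
  Δ^4: 0  0
  Δ^5: 0
The third differences are constant (-240) and nonzero, while all higher differences vanish, so the minimal degree is 3.

3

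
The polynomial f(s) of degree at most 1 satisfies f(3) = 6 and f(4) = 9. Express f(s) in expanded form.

f(s) = 3s - 3

Write f(s) = as + b. Substituting each data point gives a linear system:
  3a + b = 6
  4a + b = 9
Solving the system yields a = 3, b = -3.
So f(s) = 3s - 3.
Check: f(3) = 6. ✓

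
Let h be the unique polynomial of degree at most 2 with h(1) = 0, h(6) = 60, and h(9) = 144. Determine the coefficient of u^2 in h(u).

Write h(u) = au^2 + bu + c. Substituting each data point gives a linear system:
  a + b + c = 0
  36a + 6b + c = 60
  81a + 9b + c = 144
Solving the system yields a = 2, b = -2, c = 0.
So h(u) = 2u^2 - 2u.
The leading coefficient is 2.

2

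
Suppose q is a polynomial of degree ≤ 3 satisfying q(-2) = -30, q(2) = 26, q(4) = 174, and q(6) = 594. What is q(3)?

Using the Lagrange interpolation formula with nodes -2, 2, 4, 6:
  L_0(s) = (s - 2)(s - 4)(s - 6) / -192
  L_1(s) = (s + 2)(s - 4)(s - 6) / 32
  L_2(s) = (s + 2)(s - 2)(s - 6) / -24
  L_3(s) = (s + 2)(s - 2)(s - 4) / 64
Then q(s) = -30·L_0(s) + 26·L_1(s) + 174·L_2(s) + 594·L_3(s).
Expanding and collecting terms gives q(s) = 3s^3 - 2s^2 + 2s + 6.
Evaluating at s = 3: q(3) = 75.

75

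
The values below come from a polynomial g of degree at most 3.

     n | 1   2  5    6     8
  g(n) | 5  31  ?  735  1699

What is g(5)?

433

The 4 known points determine the degree-3 polynomial uniquely.
Write g(n) = an^3 + bn^2 + cn + d. Substituting each data point gives a linear system:
  a + b + c + d = 5
  8a + 4b + 2c + d = 31
  216a + 36b + 6c + d = 735
  512a + 64b + 8c + d = 1699
Solving the system yields a = 3, b = 3, c = -4, d = 3.
So g(n) = 3n^3 + 3n^2 - 4n + 3.
Then g(5) = 433.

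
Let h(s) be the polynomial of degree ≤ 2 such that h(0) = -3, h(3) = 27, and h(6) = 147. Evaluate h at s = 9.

Using the Lagrange interpolation formula with nodes 0, 3, 6:
  L_0(s) = (s - 3)(s - 6) / 18
  L_1(s) = s(s - 6) / -9
  L_2(s) = s(s - 3) / 18
Then h(s) = -3·L_0(s) + 27·L_1(s) + 147·L_2(s).
Expanding and collecting terms gives h(s) = 5s^2 - 5s - 3.
Evaluating at s = 9: h(9) = 357.

357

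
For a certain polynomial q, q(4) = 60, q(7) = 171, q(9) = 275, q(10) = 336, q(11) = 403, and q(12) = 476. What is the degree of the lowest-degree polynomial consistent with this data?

Divided differences on the nodes 4, 7, 9, 10, 11, 12:
  order 0: 60  171  275  336  403  476
  order 1: 37  52  61  67  73
  order 2: 3  3  3  3
  order 3: 0  0  0
  order 4: 0  0
  order 5: 0
The order-2 divided differences are all 3 (nonzero) and every higher order vanishes, so the data lies on a polynomial of degree exactly 2.

2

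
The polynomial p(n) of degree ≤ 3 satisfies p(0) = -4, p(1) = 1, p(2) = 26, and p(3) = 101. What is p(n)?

Using the Lagrange interpolation formula with nodes 0, 1, 2, 3:
  L_0(n) = (n - 1)(n - 2)(n - 3) / -6
  L_1(n) = n(n - 2)(n - 3) / 2
  L_2(n) = n(n - 1)(n - 3) / -2
  L_3(n) = n(n - 1)(n - 2) / 6
Then p(n) = -4·L_0(n) + 1·L_1(n) + 26·L_2(n) + 101·L_3(n).
Expanding and collecting terms gives p(n) = 5n^3 - 5n^2 + 5n - 4.
Check: p(2) = 26. ✓

p(n) = 5n^3 - 5n^2 + 5n - 4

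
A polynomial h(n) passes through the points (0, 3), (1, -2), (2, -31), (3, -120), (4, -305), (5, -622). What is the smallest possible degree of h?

Forward differences of the values at n = 0, 1, 2, 3, 4, 5:
  h  : 3  -2  -31  -120  -305  -622
  Δ  : -5  -29  -89  -185  -317
  Δ^2: -24  -60  -96  -132
  Δ^3: -36  -36  -36
  Δ^4: 0  0
  Δ^5: 0
The third differences are constant (-36) and nonzero, while all higher differences vanish, so the minimal degree is 3.

3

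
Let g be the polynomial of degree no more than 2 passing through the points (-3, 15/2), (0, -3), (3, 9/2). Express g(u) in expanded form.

g(u) = u^2 - (1/2)u - 3

Using the Lagrange interpolation formula with nodes -3, 0, 3:
  L_0(u) = u(u - 3) / 18
  L_1(u) = (u + 3)(u - 3) / -9
  L_2(u) = (u + 3)u / 18
Then g(u) = 15/2·L_0(u) - 3·L_1(u) + 9/2·L_2(u).
Expanding and collecting terms gives g(u) = u^2 - (1/2)u - 3.
Check: g(3) = 9/2. ✓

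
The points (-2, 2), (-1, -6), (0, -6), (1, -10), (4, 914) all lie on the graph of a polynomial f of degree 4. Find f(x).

Write f(x) = ax^4 + bx^3 + cx^2 + dx + e. Substituting each data point gives a linear system:
  16a - 8b + 4c - 2d + e = 2
  a - b + c - d + e = -6
  e = -6
  a + b + c + d + e = -10
  256a + 64b + 16c + 4d + e = 914
Solving the system yields a = 3, b = 4, c = -5, d = -6, e = -6.
So f(x) = 3x⁴ + 4x³ - 5x² - 6x - 6.
Check: f(1) = -10. ✓

f(x) = 3x^4 + 4x^3 - 5x^2 - 6x - 6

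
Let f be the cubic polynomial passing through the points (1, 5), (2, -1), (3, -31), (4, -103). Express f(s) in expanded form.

Write f(s) = as^3 + bs^2 + cs + d. Substituting each data point gives a linear system:
  a + b + c + d = 5
  8a + 4b + 2c + d = -1
  27a + 9b + 3c + d = -31
  64a + 16b + 4c + d = -103
Solving the system yields a = -3, b = 6, c = -3, d = 5.
So f(s) = -3s^3 + 6s^2 - 3s + 5.
Check: f(2) = -1. ✓

f(s) = -3s^3 + 6s^2 - 3s + 5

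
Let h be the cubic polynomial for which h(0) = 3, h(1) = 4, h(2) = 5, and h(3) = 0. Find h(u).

Write h(u) = au^3 + bu^2 + cu + d. Substituting each data point gives a linear system:
  d = 3
  a + b + c + d = 4
  8a + 4b + 2c + d = 5
  27a + 9b + 3c + d = 0
Solving the system yields a = -1, b = 3, c = -1, d = 3.
So h(u) = -u^3 + 3u^2 - u + 3.
Check: h(3) = 0. ✓

h(u) = -u^3 + 3u^2 - u + 3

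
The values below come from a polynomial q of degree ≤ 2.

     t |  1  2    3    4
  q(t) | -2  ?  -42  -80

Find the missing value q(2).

The 3 known points determine the degree-2 polynomial uniquely.
Write q(t) = at^2 + bt + c. Substituting each data point gives a linear system:
  a + b + c = -2
  9a + 3b + c = -42
  16a + 4b + c = -80
Solving the system yields a = -6, b = 4, c = 0.
So q(t) = -6t^2 + 4t.
Then q(2) = -16.

-16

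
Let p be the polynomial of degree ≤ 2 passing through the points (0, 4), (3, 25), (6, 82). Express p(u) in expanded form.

p(u) = 2u^2 + u + 4

Write p(u) = au^2 + bu + c. Substituting each data point gives a linear system:
  c = 4
  9a + 3b + c = 25
  36a + 6b + c = 82
Solving the system yields a = 2, b = 1, c = 4.
So p(u) = 2u^2 + u + 4.
Check: p(3) = 25. ✓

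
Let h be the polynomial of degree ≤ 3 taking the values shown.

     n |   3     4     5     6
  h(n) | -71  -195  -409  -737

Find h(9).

-2645

Forward differences of the values at n = 3, 4, 5, 6:
  h  : -71  -195  -409  -737
  Δ  : -124  -214  -328
  Δ^2: -90  -114
  Δ^3: -24
The third differences are constant, confirming degree 3.
Interpolating (Newton forward form) and evaluating at n = 9 gives h(9) = -2645.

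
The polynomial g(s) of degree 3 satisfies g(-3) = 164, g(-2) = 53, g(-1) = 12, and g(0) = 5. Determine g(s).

Using the Lagrange interpolation formula with nodes -3, -2, -1, 0:
  L_0(s) = (s + 2)(s + 1)s / -6
  L_1(s) = (s + 3)(s + 1)s / 2
  L_2(s) = (s + 3)(s + 2)s / -2
  L_3(s) = (s + 3)(s + 2)(s + 1) / 6
Then g(s) = 164·L_0(s) + 53·L_1(s) + 12·L_2(s) + 5·L_3(s).
Expanding and collecting terms gives g(s) = -6s^3 - s^2 - 2s + 5.
Check: g(-3) = 164. ✓

g(s) = -6s^3 - s^2 - 2s + 5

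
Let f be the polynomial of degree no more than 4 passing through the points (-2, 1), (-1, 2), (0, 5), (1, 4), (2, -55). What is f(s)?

f(s) = -2s^4 - 5s^3 + 6s + 5

Using the Lagrange interpolation formula with nodes -2, -1, 0, 1, 2:
  L_0(s) = (s + 1)s(s - 1)(s - 2) / 24
  L_1(s) = (s + 2)s(s - 1)(s - 2) / -6
  L_2(s) = (s + 2)(s + 1)(s - 1)(s - 2) / 4
  L_3(s) = (s + 2)(s + 1)s(s - 2) / -6
  L_4(s) = (s + 2)(s + 1)s(s - 1) / 24
Then f(s) = 1·L_0(s) + 2·L_1(s) + 5·L_2(s) + 4·L_3(s) - 55·L_4(s).
Expanding and collecting terms gives f(s) = -2s^4 - 5s^3 + 6s + 5.
Check: f(0) = 5. ✓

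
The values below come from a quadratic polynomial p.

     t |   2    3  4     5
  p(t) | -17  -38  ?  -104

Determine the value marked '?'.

-67

The 3 known points determine the degree-2 polynomial uniquely.
Write p(t) = at^2 + bt + c. Substituting each data point gives a linear system:
  4a + 2b + c = -17
  9a + 3b + c = -38
  25a + 5b + c = -104
Solving the system yields a = -4, b = -1, c = 1.
So p(t) = -4t² - t + 1.
Then p(4) = -67.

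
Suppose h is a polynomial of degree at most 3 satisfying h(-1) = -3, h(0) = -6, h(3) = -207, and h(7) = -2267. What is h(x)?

Write h(x) = ax^3 + bx^2 + cx + d. Substituting each data point gives a linear system:
  -a + b - c + d = -3
  d = -6
  27a + 9b + 3c + d = -207
  343a + 49b + 7c + d = -2267
Solving the system yields a = -6, b = -4, c = -1, d = -6.
So h(x) = -6x^3 - 4x^2 - x - 6.
Check: h(-1) = -3. ✓

h(x) = -6x^3 - 4x^2 - x - 6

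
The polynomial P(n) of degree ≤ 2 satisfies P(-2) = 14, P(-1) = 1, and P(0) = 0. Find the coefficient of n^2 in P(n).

Write P(n) = an^2 + bn + c. Substituting each data point gives a linear system:
  4a - 2b + c = 14
  a - b + c = 1
  c = 0
Solving the system yields a = 6, b = 5, c = 0.
So P(n) = 6n^2 + 5n.
The leading coefficient is 6.

6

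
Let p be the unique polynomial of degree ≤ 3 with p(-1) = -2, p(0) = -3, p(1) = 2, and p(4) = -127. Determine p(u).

Using the Lagrange interpolation formula with nodes -1, 0, 1, 4:
  L_0(u) = u(u - 1)(u - 4) / -10
  L_1(u) = (u + 1)(u - 1)(u - 4) / 4
  L_2(u) = (u + 1)u(u - 4) / -6
  L_3(u) = (u + 1)u(u - 1) / 60
Then p(u) = -2·L_0(u) - 3·L_1(u) + 2·L_2(u) - 127·L_3(u).
Expanding and collecting terms gives p(u) = -3u^3 + 3u^2 + 5u - 3.
Check: p(-1) = -2. ✓

p(u) = -3u^3 + 3u^2 + 5u - 3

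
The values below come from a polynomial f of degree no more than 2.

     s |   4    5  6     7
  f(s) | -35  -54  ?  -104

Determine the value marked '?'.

-77

The 3 known points determine the degree-2 polynomial uniquely.
Write f(s) = as^2 + bs + c. Substituting each data point gives a linear system:
  16a + 4b + c = -35
  25a + 5b + c = -54
  49a + 7b + c = -104
Solving the system yields a = -2, b = -1, c = 1.
So f(s) = -2s^2 - s + 1.
Then f(6) = -77.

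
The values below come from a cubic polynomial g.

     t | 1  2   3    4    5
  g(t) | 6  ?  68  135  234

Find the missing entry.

On equispaced nodes a degree-3 polynomial has vanishing fourth forward difference, so
  g(1) - 4·g(2) + 6·g(3) - 4·g(4) + g(5) = 0.
Substituting the known values and solving for g(2):
  -4·g(2) = -108
  g(2) = 27.

27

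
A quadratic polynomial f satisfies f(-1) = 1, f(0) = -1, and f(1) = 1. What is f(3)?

17

Write f(s) = as^2 + bs + c. Substituting each data point gives a linear system:
  a - b + c = 1
  c = -1
  a + b + c = 1
Solving the system yields a = 2, b = 0, c = -1.
So f(s) = 2s^2 - 1.
Then f(3) = 17.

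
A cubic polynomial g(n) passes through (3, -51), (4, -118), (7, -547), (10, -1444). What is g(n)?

g(n) = -n^3 - 5n^2 + 5n + 6

Write g(n) = an^3 + bn^2 + cn + d. Substituting each data point gives a linear system:
  27a + 9b + 3c + d = -51
  64a + 16b + 4c + d = -118
  343a + 49b + 7c + d = -547
  1000a + 100b + 10c + d = -1444
Solving the system yields a = -1, b = -5, c = 5, d = 6.
So g(n) = -n³ - 5n² + 5n + 6.
Check: g(10) = -1444. ✓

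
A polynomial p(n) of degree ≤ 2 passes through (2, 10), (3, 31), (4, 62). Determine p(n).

p(n) = 5n^2 - 4n - 2

Write p(n) = an^2 + bn + c. Substituting each data point gives a linear system:
  4a + 2b + c = 10
  9a + 3b + c = 31
  16a + 4b + c = 62
Solving the system yields a = 5, b = -4, c = -2.
So p(n) = 5n^2 - 4n - 2.
Check: p(4) = 62. ✓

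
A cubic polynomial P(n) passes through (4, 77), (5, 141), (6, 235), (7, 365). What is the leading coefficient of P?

1

Write P(n) = an^3 + bn^2 + cn + d. Substituting each data point gives a linear system:
  64a + 16b + 4c + d = 77
  125a + 25b + 5c + d = 141
  216a + 36b + 6c + d = 235
  343a + 49b + 7c + d = 365
Solving the system yields a = 1, b = 0, c = 3, d = 1.
So P(n) = n^3 + 3n + 1.
The leading coefficient is 1.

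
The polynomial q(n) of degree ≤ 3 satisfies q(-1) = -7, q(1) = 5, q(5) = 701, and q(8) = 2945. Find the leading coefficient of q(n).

Write q(n) = an^3 + bn^2 + cn + d. Substituting each data point gives a linear system:
  -a + b - c + d = -7
  a + b + c + d = 5
  125a + 25b + 5c + d = 701
  512a + 64b + 8c + d = 2945
Solving the system yields a = 6, b = -2, c = 0, d = 1.
So q(n) = 6n^3 - 2n^2 + 1.
The leading coefficient is 6.

6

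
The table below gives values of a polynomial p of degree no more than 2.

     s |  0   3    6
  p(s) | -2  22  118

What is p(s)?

p(s) = 4s^2 - 4s - 2

Write p(s) = as^2 + bs + c. Substituting each data point gives a linear system:
  c = -2
  9a + 3b + c = 22
  36a + 6b + c = 118
Solving the system yields a = 4, b = -4, c = -2.
So p(s) = 4s² - 4s - 2.
Check: p(0) = -2. ✓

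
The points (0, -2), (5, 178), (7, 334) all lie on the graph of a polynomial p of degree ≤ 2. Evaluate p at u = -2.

10

Using the Lagrange interpolation formula with nodes 0, 5, 7:
  L_0(u) = (u - 5)(u - 7) / 35
  L_1(u) = u(u - 7) / -10
  L_2(u) = u(u - 5) / 14
Then p(u) = -2·L_0(u) + 178·L_1(u) + 334·L_2(u).
Expanding and collecting terms gives p(u) = 6u^2 + 6u - 2.
Evaluating at u = -2: p(-2) = 10.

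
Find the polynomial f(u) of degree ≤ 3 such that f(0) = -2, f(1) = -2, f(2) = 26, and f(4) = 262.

Using the Lagrange interpolation formula with nodes 0, 1, 2, 4:
  L_0(u) = (u - 1)(u - 2)(u - 4) / -8
  L_1(u) = u(u - 2)(u - 4) / 3
  L_2(u) = u(u - 1)(u - 4) / -4
  L_3(u) = u(u - 1)(u - 2) / 24
Then f(u) = -2·L_0(u) - 2·L_1(u) + 26·L_2(u) + 262·L_3(u).
Expanding and collecting terms gives f(u) = 4u^3 + 2u^2 - 6u - 2.
Check: f(1) = -2. ✓

f(u) = 4u^3 + 2u^2 - 6u - 2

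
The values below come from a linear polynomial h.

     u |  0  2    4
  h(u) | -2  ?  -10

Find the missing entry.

On equispaced nodes a degree-1 polynomial has vanishing second forward difference, so
  h(0) - 2·h(2) + h(4) = 0.
Substituting the known values and solving for h(2):
  -2·h(2) = 12
  h(2) = -6.

-6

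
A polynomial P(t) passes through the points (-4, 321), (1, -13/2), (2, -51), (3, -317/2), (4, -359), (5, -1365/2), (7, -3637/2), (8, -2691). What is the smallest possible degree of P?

Divided differences on the nodes -4, 1, 2, 3, 4, 5, 7, 8:
  order 0: 321  -13/2  -51  -317/2  -359  -1365/2  -3637/2  -2691
  order 1: -131/2  -89/2  -215/2  -401/2  -647/2  -568  -1745/2
  order 2: 7/2  -63/2  -93/2  -123/2  -163/2  -203/2
  order 3: -5  -5  -5  -5  -5
  order 4: 0  0  0  0
  order 5: 0  0  0
  order 6: 0  0
  order 7: 0
The order-3 divided differences are all -5 (nonzero) and every higher order vanishes, so the data lies on a polynomial of degree exactly 3.

3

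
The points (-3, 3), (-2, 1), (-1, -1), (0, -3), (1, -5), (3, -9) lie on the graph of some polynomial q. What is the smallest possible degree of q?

1

Divided differences on the nodes -3, -2, -1, 0, 1, 3:
  order 0: 3  1  -1  -3  -5  -9
  order 1: -2  -2  -2  -2  -2
  order 2: 0  0  0  0
  order 3: 0  0  0
  order 4: 0  0
  order 5: 0
The order-1 divided differences are all -2 (nonzero) and every higher order vanishes, so the data lies on a polynomial of degree exactly 1.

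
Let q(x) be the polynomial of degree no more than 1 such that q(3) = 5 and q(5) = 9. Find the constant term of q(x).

Write q(x) = ax + b. Substituting each data point gives a linear system:
  3a + b = 5
  5a + b = 9
Solving the system yields a = 2, b = -1.
So q(x) = 2x - 1.
The constant term is -1.

-1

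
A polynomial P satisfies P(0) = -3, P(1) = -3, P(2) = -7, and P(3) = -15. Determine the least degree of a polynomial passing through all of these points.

2

Forward differences of the values at s = 0, 1, 2, 3:
  P  : -3  -3  -7  -15
  Δ  : 0  -4  -8
  Δ^2: -4  -4
  Δ^3: 0
The second differences are constant (-4) and nonzero, while all higher differences vanish, so the minimal degree is 2.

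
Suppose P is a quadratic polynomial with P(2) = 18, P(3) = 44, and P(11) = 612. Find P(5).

Write P(s) = as^2 + bs + c. Substituting each data point gives a linear system:
  4a + 2b + c = 18
  9a + 3b + c = 44
  121a + 11b + c = 612
Solving the system yields a = 5, b = 1, c = -4.
So P(s) = 5s^2 + s - 4.
Then P(5) = 126.

126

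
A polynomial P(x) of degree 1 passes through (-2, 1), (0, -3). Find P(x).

Write P(x) = ax + b. Substituting each data point gives a linear system:
  -2a + b = 1
  b = -3
Solving the system yields a = -2, b = -3.
So P(x) = -2x - 3.
Check: P(-2) = 1. ✓

P(x) = -2x - 3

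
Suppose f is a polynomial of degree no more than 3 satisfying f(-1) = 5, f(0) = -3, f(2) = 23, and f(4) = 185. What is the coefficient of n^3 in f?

2

Write f(n) = an^3 + bn^2 + cn + d. Substituting each data point gives a linear system:
  -a + b - c + d = 5
  d = -3
  8a + 4b + 2c + d = 23
  64a + 16b + 4c + d = 185
Solving the system yields a = 2, b = 5, c = -5, d = -3.
So f(n) = 2n³ + 5n² - 5n - 3.
The leading coefficient is 2.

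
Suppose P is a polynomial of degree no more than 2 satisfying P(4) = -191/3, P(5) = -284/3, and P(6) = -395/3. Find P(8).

-671/3

Write P(n) = an^2 + bn + c. Substituting each data point gives a linear system:
  16a + 4b + c = -191/3
  25a + 5b + c = -284/3
  36a + 6b + c = -395/3
Solving the system yields a = -3, b = -4, c = 1/3.
So P(n) = -3n^2 - 4n + 1/3.
Then P(8) = -671/3.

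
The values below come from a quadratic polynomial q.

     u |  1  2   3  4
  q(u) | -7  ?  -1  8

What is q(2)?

On equispaced nodes a degree-2 polynomial has vanishing third forward difference, so
  - q(1) + 3·q(2) - 3·q(3) + q(4) = 0.
Substituting the known values and solving for q(2):
  3·q(2) = -18
  q(2) = -6.

-6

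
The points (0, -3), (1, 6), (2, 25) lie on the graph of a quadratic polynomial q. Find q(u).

q(u) = 5u^2 + 4u - 3

Using the Lagrange interpolation formula with nodes 0, 1, 2:
  L_0(u) = (u - 1)(u - 2) / 2
  L_1(u) = u(u - 2) / -1
  L_2(u) = u(u - 1) / 2
Then q(u) = -3·L_0(u) + 6·L_1(u) + 25·L_2(u).
Expanding and collecting terms gives q(u) = 5u^2 + 4u - 3.
Check: q(2) = 25. ✓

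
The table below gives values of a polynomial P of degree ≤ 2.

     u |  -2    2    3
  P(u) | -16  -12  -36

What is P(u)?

P(u) = -5u^2 + u + 6

Using the Lagrange interpolation formula with nodes -2, 2, 3:
  L_0(u) = (u - 2)(u - 3) / 20
  L_1(u) = (u + 2)(u - 3) / -4
  L_2(u) = (u + 2)(u - 2) / 5
Then P(u) = -16·L_0(u) - 12·L_1(u) - 36·L_2(u).
Expanding and collecting terms gives P(u) = -5u^2 + u + 6.
Check: P(-2) = -16. ✓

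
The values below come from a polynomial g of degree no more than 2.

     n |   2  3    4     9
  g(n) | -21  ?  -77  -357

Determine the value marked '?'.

-45

The 3 known points determine the degree-2 polynomial uniquely.
Write g(n) = an^2 + bn + c. Substituting each data point gives a linear system:
  4a + 2b + c = -21
  16a + 4b + c = -77
  81a + 9b + c = -357
Solving the system yields a = -4, b = -4, c = 3.
So g(n) = -4n² - 4n + 3.
Then g(3) = -45.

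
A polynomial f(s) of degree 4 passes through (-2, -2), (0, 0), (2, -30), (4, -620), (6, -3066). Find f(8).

-9432

Forward differences of the values at s = -2, 0, 2, 4, 6:
  f  : -2  0  -30  -620  -3066
  Δ  : 2  -30  -590  -2446
  Δ^2: -32  -560  -1856
  Δ^3: -528  -1296
  Δ^4: -768
The fourth differences are constant, confirming degree 4.
Interpolating (Newton forward form) and evaluating at s = 8 gives f(8) = -9432.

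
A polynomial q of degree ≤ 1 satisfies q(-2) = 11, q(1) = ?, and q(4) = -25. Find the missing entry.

-7

The 2 known points determine the degree-1 polynomial uniquely.
Write q(t) = at + b. Substituting each data point gives a linear system:
  -2a + b = 11
  4a + b = -25
Solving the system yields a = -6, b = -1.
So q(t) = -6t - 1.
Then q(1) = -7.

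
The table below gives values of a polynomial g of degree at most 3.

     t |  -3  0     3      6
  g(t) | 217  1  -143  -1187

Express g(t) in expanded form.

Write g(t) = at^3 + bt^2 + ct + d. Substituting each data point gives a linear system:
  -27a + 9b - 3c + d = 217
  d = 1
  27a + 9b + 3c + d = -143
  216a + 36b + 6c + d = -1187
Solving the system yields a = -6, b = 4, c = -6, d = 1.
So g(t) = -6t^3 + 4t^2 - 6t + 1.
Check: g(6) = -1187. ✓

g(t) = -6t^3 + 4t^2 - 6t + 1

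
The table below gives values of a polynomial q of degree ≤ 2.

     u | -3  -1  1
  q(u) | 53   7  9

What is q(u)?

Using the Lagrange interpolation formula with nodes -3, -1, 1:
  L_0(u) = (u + 1)(u - 1) / 8
  L_1(u) = (u + 3)(u - 1) / -4
  L_2(u) = (u + 3)(u + 1) / 8
Then q(u) = 53·L_0(u) + 7·L_1(u) + 9·L_2(u).
Expanding and collecting terms gives q(u) = 6u² + u + 2.
Check: q(-1) = 7. ✓

q(u) = 6u^2 + u + 2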